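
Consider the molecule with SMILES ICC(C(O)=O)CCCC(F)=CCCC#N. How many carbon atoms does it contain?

Count every carbon token in the SMILES (each C, including those in ring-closure positions and inside branches).
Carbon count: 11.

11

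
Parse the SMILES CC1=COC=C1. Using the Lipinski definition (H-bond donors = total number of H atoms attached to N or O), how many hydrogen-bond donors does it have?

Donors: find every N or O and count the H atoms it carries.
  atom 4 (O): bond orders sum to 2 → 0 H
Lipinski HBD = 0.

0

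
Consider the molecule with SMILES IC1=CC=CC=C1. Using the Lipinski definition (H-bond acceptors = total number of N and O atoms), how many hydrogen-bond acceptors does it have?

0

N atoms: 0; O atoms: 0.
Lipinski HBA = 0 + 0 = 0.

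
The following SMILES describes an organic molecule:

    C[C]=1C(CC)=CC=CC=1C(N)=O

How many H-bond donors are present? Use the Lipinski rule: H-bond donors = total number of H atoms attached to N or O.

Donors: find every N or O and count the H atoms it carries.
  atom 11 (N): bond orders sum to 1 → 2 H
  atom 12 (O): bond orders sum to 2 → 0 H
Lipinski HBD = 2.

2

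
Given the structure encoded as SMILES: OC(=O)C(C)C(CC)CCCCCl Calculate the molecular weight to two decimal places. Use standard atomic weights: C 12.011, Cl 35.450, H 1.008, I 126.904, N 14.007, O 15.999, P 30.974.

206.71 g/mol

First, the molecular formula is C10H19ClO2 (counting implicit H from valence).
  C: 10 × 12.011 = 120.110
  Cl: 1 × 35.450 = 35.450
  H: 19 × 1.008 = 19.152
  O: 2 × 15.999 = 31.998
Sum: 10×12.011 + 1×35.450 + 19×1.008 + 2×15.999 = 206.710 → 206.71 g/mol.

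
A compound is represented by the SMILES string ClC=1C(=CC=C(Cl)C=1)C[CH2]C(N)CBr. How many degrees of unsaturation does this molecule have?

4

Degree of unsaturation = (number of rings) + (number of π bonds).
Ring closures in the SMILES: 1.
π bonds: 3 double bonds (each 1 DoU) → 3 DoU from unsaturation.
Total DoU = 1 + 3 = 4.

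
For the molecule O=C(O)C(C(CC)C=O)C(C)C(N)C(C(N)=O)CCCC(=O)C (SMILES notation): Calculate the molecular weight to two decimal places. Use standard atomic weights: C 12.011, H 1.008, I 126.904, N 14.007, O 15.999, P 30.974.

328.41 g/mol

First, the molecular formula is C16H28N2O5 (counting implicit H from valence).
  C: 16 × 12.011 = 192.176
  H: 28 × 1.008 = 28.224
  N: 2 × 14.007 = 28.014
  O: 5 × 15.999 = 79.995
Sum: 16×12.011 + 28×1.008 + 2×14.007 + 5×15.999 = 328.409 → 328.41 g/mol.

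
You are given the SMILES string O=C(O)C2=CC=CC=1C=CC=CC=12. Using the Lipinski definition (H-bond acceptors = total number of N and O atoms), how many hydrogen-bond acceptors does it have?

N atoms: 0; O atoms: 2.
Lipinski HBA = 0 + 2 = 2.

2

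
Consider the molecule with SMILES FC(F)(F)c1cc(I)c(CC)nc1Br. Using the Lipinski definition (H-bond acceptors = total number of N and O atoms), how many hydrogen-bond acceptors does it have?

N atoms: 1; O atoms: 0.
Lipinski HBA = 1 + 0 = 1.

1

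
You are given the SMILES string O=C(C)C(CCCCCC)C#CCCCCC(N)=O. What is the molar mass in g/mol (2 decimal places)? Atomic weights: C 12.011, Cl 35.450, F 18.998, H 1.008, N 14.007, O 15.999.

First, the molecular formula is C16H27NO2 (counting implicit H from valence).
  C: 16 × 12.011 = 192.176
  H: 27 × 1.008 = 27.216
  N: 1 × 14.007 = 14.007
  O: 2 × 15.999 = 31.998
Sum: 16×12.011 + 27×1.008 + 1×14.007 + 2×15.999 = 265.397 → 265.40 g/mol.

265.40 g/mol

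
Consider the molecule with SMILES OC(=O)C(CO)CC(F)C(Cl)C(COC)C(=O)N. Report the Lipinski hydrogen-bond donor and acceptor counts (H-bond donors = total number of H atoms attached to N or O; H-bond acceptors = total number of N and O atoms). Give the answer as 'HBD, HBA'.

Donors: find every N or O and count the H atoms it carries.
  atom 1 (O): bond orders sum to 1 → 1 H
  atom 3 (O): bond orders sum to 2 → 0 H
  atom 6 (O): bond orders sum to 1 → 1 H
  atom 14 (O): bond orders sum to 2 → 0 H
  atom 17 (O): bond orders sum to 2 → 0 H
  atom 18 (N): bond orders sum to 1 → 2 H
Lipinski HBD = 4.
Acceptors: N atoms = 1, O atoms = 5 → HBA = 6.

4, 6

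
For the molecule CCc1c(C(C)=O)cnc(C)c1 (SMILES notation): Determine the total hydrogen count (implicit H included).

Walk through each heavy atom and fill implicit hydrogens from standard valence (C 4, N 3, O 2, S 2, halogen 1); for lowercase aromatic atoms, an aromatic c carries 1 H when it has two neighbours and 0 H with three, and aromatic n carries 0 H:
  atom 1: C, bond orders sum to 1 (valence 4) → 3 H
  atom 2: C, bond orders sum to 2 (valence 4) → 2 H
  atom 3: aromatic c, 3 neighbours → 0 H
  atom 4: aromatic c, 3 neighbours → 0 H
  atom 5: C, bond orders sum to 4 (valence 4) → 0 H
  atom 6: C, bond orders sum to 1 (valence 4) → 3 H
  atom 7: O, bond orders sum to 2 (valence 2) → 0 H
  atom 8: aromatic c, 2 neighbours → 1 H
  atom 9: aromatic n, 2 neighbours → 0 H
  atom 10: aromatic c, 3 neighbours → 0 H
  atom 11: C, bond orders sum to 1 (valence 4) → 3 H
  atom 12: aromatic c, 2 neighbours → 1 H
Total hydrogens: 13.

13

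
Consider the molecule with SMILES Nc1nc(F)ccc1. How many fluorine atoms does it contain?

1

Scan the SMILES for F atoms (remember two-letter symbols like Cl and Br are single atoms).
Fluorine count: 1.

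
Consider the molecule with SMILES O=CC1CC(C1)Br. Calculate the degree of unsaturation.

Molecular formula: C5H7BrO.
DoU = (2C + 2 + N − H − X) / 2, where X is the halogen count and O/S are ignored.
    = (2·5 + 2 + 0 − 7 − 1) / 2 = 4 / 2 = 2.

2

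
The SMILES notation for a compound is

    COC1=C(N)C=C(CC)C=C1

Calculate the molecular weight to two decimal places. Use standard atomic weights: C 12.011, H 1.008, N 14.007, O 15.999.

First, the molecular formula is C9H13NO (counting implicit H from valence).
  C: 9 × 12.011 = 108.099
  H: 13 × 1.008 = 13.104
  N: 1 × 14.007 = 14.007
  O: 1 × 15.999 = 15.999
Sum: 9×12.011 + 13×1.008 + 1×14.007 + 1×15.999 = 151.209 → 151.21 g/mol.

151.21 g/mol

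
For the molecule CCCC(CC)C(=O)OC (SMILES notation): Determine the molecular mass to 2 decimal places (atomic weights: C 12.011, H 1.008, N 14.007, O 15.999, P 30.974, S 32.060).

First, the molecular formula is C8H16O2 (counting implicit H from valence).
  C: 8 × 12.011 = 96.088
  H: 16 × 1.008 = 16.128
  O: 2 × 15.999 = 31.998
Sum: 8×12.011 + 16×1.008 + 2×15.999 = 144.214 → 144.21 g/mol.

144.21 g/mol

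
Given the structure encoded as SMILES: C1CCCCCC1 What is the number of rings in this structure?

In SMILES, each pair of matching ring-closure digits denotes one ring-closing bond; the number of such bonds equals the number of independent rings.
Ring-closure bonds here: 1.

1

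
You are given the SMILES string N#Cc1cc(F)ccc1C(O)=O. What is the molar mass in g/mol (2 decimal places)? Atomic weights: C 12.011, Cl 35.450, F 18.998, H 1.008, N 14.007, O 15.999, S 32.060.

First, the molecular formula is C8H4FNO2 (counting implicit H from valence).
  C: 8 × 12.011 = 96.088
  F: 1 × 18.998 = 18.998
  H: 4 × 1.008 = 4.032
  N: 1 × 14.007 = 14.007
  O: 2 × 15.999 = 31.998
Sum: 8×12.011 + 1×18.998 + 4×1.008 + 1×14.007 + 2×15.999 = 165.123 → 165.12 g/mol.

165.12 g/mol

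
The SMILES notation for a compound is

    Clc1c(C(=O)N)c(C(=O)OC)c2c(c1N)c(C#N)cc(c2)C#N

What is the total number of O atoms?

3

Scan the SMILES for O atoms (remember two-letter symbols like Cl and Br are single atoms).
Oxygen count: 3.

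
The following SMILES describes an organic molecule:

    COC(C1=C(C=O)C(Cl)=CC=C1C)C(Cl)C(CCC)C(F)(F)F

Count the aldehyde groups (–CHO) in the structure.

The aldehyde motif appears at heavy-atom position 6 in the SMILES.
Other groups present: 1 ether.
Aldehyde count: 1.

1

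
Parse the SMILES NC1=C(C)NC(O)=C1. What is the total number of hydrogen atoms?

8

Walk through each heavy atom and fill implicit hydrogens from standard valence (C 4, N 3, O 2, S 2, halogen 1):
  atom 1: N, bond orders sum to 1 (valence 3) → 2 H
  atom 2: C, bond orders sum to 4 (valence 4) → 0 H
  atom 3: C, bond orders sum to 4 (valence 4) → 0 H
  atom 4: C, bond orders sum to 1 (valence 4) → 3 H
  atom 5: N, bond orders sum to 2 (valence 3) → 1 H
  atom 6: C, bond orders sum to 4 (valence 4) → 0 H
  atom 7: O, bond orders sum to 1 (valence 2) → 1 H
  atom 8: C, bond orders sum to 3 (valence 4) → 1 H
Total hydrogens: 8.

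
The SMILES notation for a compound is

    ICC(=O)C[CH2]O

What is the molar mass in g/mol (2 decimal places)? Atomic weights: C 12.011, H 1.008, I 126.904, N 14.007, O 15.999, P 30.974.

First, the molecular formula is C4H7IO2 (counting implicit H from valence).
  C: 4 × 12.011 = 48.044
  H: 7 × 1.008 = 7.056
  I: 1 × 126.904 = 126.904
  O: 2 × 15.999 = 31.998
Sum: 4×12.011 + 7×1.008 + 1×126.904 + 2×15.999 = 214.002 → 214.00 g/mol.

214.00 g/mol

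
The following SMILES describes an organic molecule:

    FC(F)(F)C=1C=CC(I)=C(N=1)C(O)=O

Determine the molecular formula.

Walk through each heavy atom and fill implicit hydrogens from standard valence (C 4, N 3, O 2, S 2, halogen 1):
  atom 1: F (halogen, monovalent) → 0 H
  atom 2: C, bond orders sum to 4 (valence 4) → 0 H
  atom 3: F (halogen, monovalent) → 0 H
  atom 4: F (halogen, monovalent) → 0 H
  atom 5: C, bond orders sum to 4 (valence 4) → 0 H
  atom 6: C, bond orders sum to 3 (valence 4) → 1 H
  atom 7: C, bond orders sum to 3 (valence 4) → 1 H
  atom 8: C, bond orders sum to 4 (valence 4) → 0 H
  atom 9: I (halogen, monovalent) → 0 H
  atom 10: C, bond orders sum to 4 (valence 4) → 0 H
  atom 11: N, bond orders sum to 3 (valence 3) → 0 H
  atom 12: C, bond orders sum to 4 (valence 4) → 0 H
  atom 13: O, bond orders sum to 1 (valence 2) → 1 H
  atom 14: O, bond orders sum to 2 (valence 2) → 0 H
Totals → C:7, H:3, F:3, I:1, N:1, O:2.
In Hill order: C7H3F3INO2.

C7H3F3INO2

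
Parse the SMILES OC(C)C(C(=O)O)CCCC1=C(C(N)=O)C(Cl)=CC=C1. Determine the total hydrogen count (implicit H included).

18

Walk through each heavy atom and fill implicit hydrogens from standard valence (C 4, N 3, O 2, S 2, halogen 1):
  atom 1: O, bond orders sum to 1 (valence 2) → 1 H
  atom 2: C, bond orders sum to 3 (valence 4) → 1 H
  atom 3: C, bond orders sum to 1 (valence 4) → 3 H
  atom 4: C, bond orders sum to 3 (valence 4) → 1 H
  atom 5: C, bond orders sum to 4 (valence 4) → 0 H
  atom 6: O, bond orders sum to 2 (valence 2) → 0 H
  atom 7: O, bond orders sum to 1 (valence 2) → 1 H
  atom 8: C, bond orders sum to 2 (valence 4) → 2 H
  atom 9: C, bond orders sum to 2 (valence 4) → 2 H
  atom 10: C, bond orders sum to 2 (valence 4) → 2 H
  atom 11: C, bond orders sum to 4 (valence 4) → 0 H
  atom 12: C, bond orders sum to 4 (valence 4) → 0 H
  atom 13: C, bond orders sum to 4 (valence 4) → 0 H
  atom 14: N, bond orders sum to 1 (valence 3) → 2 H
  atom 15: O, bond orders sum to 2 (valence 2) → 0 H
  atom 16: C, bond orders sum to 4 (valence 4) → 0 H
  atom 17: Cl (halogen, monovalent) → 0 H
  atom 18: C, bond orders sum to 3 (valence 4) → 1 H
  atom 19: C, bond orders sum to 3 (valence 4) → 1 H
  atom 20: C, bond orders sum to 3 (valence 4) → 1 H
Total hydrogens: 18.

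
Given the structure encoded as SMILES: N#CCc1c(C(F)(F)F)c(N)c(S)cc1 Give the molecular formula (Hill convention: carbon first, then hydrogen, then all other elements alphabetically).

Walk through each heavy atom and fill implicit hydrogens from standard valence (C 4, N 3, O 2, S 2, halogen 1); for lowercase aromatic atoms, an aromatic c carries 1 H when it has two neighbours and 0 H with three, and aromatic n carries 0 H:
  atom 1: N, bond orders sum to 3 (valence 3) → 0 H
  atom 2: C, bond orders sum to 4 (valence 4) → 0 H
  atom 3: C, bond orders sum to 2 (valence 4) → 2 H
  atom 4: aromatic c, 3 neighbours → 0 H
  atom 5: aromatic c, 3 neighbours → 0 H
  atom 6: C, bond orders sum to 4 (valence 4) → 0 H
  atom 7: F (halogen, monovalent) → 0 H
  atom 8: F (halogen, monovalent) → 0 H
  atom 9: F (halogen, monovalent) → 0 H
  atom 10: aromatic c, 3 neighbours → 0 H
  atom 11: N, bond orders sum to 1 (valence 3) → 2 H
  atom 12: aromatic c, 3 neighbours → 0 H
  atom 13: S, bond orders sum to 1 (valence 2) → 1 H
  atom 14: aromatic c, 2 neighbours → 1 H
  atom 15: aromatic c, 2 neighbours → 1 H
Totals → C:9, H:7, F:3, N:2, S:1.
In Hill order: C9H7F3N2S.

C9H7F3N2S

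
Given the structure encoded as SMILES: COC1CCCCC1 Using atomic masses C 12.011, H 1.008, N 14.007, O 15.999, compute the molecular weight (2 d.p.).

First, the molecular formula is C7H14O (counting implicit H from valence).
  C: 7 × 12.011 = 84.077
  H: 14 × 1.008 = 14.112
  O: 1 × 15.999 = 15.999
Sum: 7×12.011 + 14×1.008 + 1×15.999 = 114.188 → 114.19 g/mol.

114.19 g/mol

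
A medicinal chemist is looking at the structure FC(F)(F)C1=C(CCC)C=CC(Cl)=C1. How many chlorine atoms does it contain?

Scan the SMILES for Cl atoms (remember two-letter symbols like Cl and Br are single atoms).
Chlorine count: 1.

1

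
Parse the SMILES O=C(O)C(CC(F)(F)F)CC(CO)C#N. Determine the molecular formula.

C8H10F3NO3

Walk through each heavy atom and fill implicit hydrogens from standard valence (C 4, N 3, O 2, S 2, halogen 1):
  atom 1: O, bond orders sum to 2 (valence 2) → 0 H
  atom 2: C, bond orders sum to 4 (valence 4) → 0 H
  atom 3: O, bond orders sum to 1 (valence 2) → 1 H
  atom 4: C, bond orders sum to 3 (valence 4) → 1 H
  atom 5: C, bond orders sum to 2 (valence 4) → 2 H
  atom 6: C, bond orders sum to 4 (valence 4) → 0 H
  atom 7: F (halogen, monovalent) → 0 H
  atom 8: F (halogen, monovalent) → 0 H
  atom 9: F (halogen, monovalent) → 0 H
  atom 10: C, bond orders sum to 2 (valence 4) → 2 H
  atom 11: C, bond orders sum to 3 (valence 4) → 1 H
  atom 12: C, bond orders sum to 2 (valence 4) → 2 H
  atom 13: O, bond orders sum to 1 (valence 2) → 1 H
  atom 14: C, bond orders sum to 4 (valence 4) → 0 H
  atom 15: N, bond orders sum to 3 (valence 3) → 0 H
Totals → C:8, H:10, F:3, N:1, O:3.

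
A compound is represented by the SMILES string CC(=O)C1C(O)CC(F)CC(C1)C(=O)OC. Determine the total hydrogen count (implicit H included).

17

Walk through each heavy atom and fill implicit hydrogens from standard valence (C 4, N 3, O 2, S 2, halogen 1):
  atom 1: C, bond orders sum to 1 (valence 4) → 3 H
  atom 2: C, bond orders sum to 4 (valence 4) → 0 H
  atom 3: O, bond orders sum to 2 (valence 2) → 0 H
  atom 4: C, bond orders sum to 3 (valence 4) → 1 H
  atom 5: C, bond orders sum to 3 (valence 4) → 1 H
  atom 6: O, bond orders sum to 1 (valence 2) → 1 H
  atom 7: C, bond orders sum to 2 (valence 4) → 2 H
  atom 8: C, bond orders sum to 3 (valence 4) → 1 H
  atom 9: F (halogen, monovalent) → 0 H
  atom 10: C, bond orders sum to 2 (valence 4) → 2 H
  atom 11: C, bond orders sum to 3 (valence 4) → 1 H
  atom 12: C, bond orders sum to 2 (valence 4) → 2 H
  atom 13: C, bond orders sum to 4 (valence 4) → 0 H
  atom 14: O, bond orders sum to 2 (valence 2) → 0 H
  atom 15: O, bond orders sum to 2 (valence 2) → 0 H
  atom 16: C, bond orders sum to 1 (valence 4) → 3 H
Total hydrogens: 17.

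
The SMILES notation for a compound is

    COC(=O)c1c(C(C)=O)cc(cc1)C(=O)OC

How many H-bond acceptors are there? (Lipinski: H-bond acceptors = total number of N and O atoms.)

N atoms: 0; O atoms: 5.
Lipinski HBA = 0 + 5 = 5.

5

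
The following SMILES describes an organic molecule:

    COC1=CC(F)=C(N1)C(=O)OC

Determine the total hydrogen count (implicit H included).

Walk through each heavy atom and fill implicit hydrogens from standard valence (C 4, N 3, O 2, S 2, halogen 1):
  atom 1: C, bond orders sum to 1 (valence 4) → 3 H
  atom 2: O, bond orders sum to 2 (valence 2) → 0 H
  atom 3: C, bond orders sum to 4 (valence 4) → 0 H
  atom 4: C, bond orders sum to 3 (valence 4) → 1 H
  atom 5: C, bond orders sum to 4 (valence 4) → 0 H
  atom 6: F (halogen, monovalent) → 0 H
  atom 7: C, bond orders sum to 4 (valence 4) → 0 H
  atom 8: N, bond orders sum to 2 (valence 3) → 1 H
  atom 9: C, bond orders sum to 4 (valence 4) → 0 H
  atom 10: O, bond orders sum to 2 (valence 2) → 0 H
  atom 11: O, bond orders sum to 2 (valence 2) → 0 H
  atom 12: C, bond orders sum to 1 (valence 4) → 3 H
Total hydrogens: 8.

8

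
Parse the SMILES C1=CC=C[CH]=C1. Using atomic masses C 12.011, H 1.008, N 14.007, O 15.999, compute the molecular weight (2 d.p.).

First, the molecular formula is C6H6 (counting implicit H from valence).
  C: 6 × 12.011 = 72.066
  H: 6 × 1.008 = 6.048
Sum: 6×12.011 + 6×1.008 = 78.114 → 78.11 g/mol.

78.11 g/mol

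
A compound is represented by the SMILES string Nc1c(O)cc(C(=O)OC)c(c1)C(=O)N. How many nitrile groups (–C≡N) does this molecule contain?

0

Scan the SMILES for the nitrile motif — none present.
Groups that are present: 1 amide, 1 ester, 1 hydroxyl, 1 primary amine.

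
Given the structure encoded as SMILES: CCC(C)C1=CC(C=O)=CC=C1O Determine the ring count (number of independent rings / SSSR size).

1

In SMILES, each pair of matching ring-closure digits denotes one ring-closing bond; the number of such bonds equals the number of independent rings.
Ring-closure bonds here: 1.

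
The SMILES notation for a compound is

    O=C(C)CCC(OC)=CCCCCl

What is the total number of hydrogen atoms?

17

Walk through each heavy atom and fill implicit hydrogens from standard valence (C 4, N 3, O 2, S 2, halogen 1):
  atom 1: O, bond orders sum to 2 (valence 2) → 0 H
  atom 2: C, bond orders sum to 4 (valence 4) → 0 H
  atom 3: C, bond orders sum to 1 (valence 4) → 3 H
  atom 4: C, bond orders sum to 2 (valence 4) → 2 H
  atom 5: C, bond orders sum to 2 (valence 4) → 2 H
  atom 6: C, bond orders sum to 4 (valence 4) → 0 H
  atom 7: O, bond orders sum to 2 (valence 2) → 0 H
  atom 8: C, bond orders sum to 1 (valence 4) → 3 H
  atom 9: C, bond orders sum to 3 (valence 4) → 1 H
  atom 10: C, bond orders sum to 2 (valence 4) → 2 H
  atom 11: C, bond orders sum to 2 (valence 4) → 2 H
  atom 12: C, bond orders sum to 2 (valence 4) → 2 H
  atom 13: Cl (halogen, monovalent) → 0 H
Total hydrogens: 17.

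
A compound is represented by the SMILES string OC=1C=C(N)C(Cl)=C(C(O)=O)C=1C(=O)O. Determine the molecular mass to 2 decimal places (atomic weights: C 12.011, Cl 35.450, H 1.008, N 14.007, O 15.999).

First, the molecular formula is C8H6ClNO5 (counting implicit H from valence).
  C: 8 × 12.011 = 96.088
  Cl: 1 × 35.450 = 35.450
  H: 6 × 1.008 = 6.048
  N: 1 × 14.007 = 14.007
  O: 5 × 15.999 = 79.995
Sum: 8×12.011 + 1×35.450 + 6×1.008 + 1×14.007 + 5×15.999 = 231.588 → 231.59 g/mol.

231.59 g/mol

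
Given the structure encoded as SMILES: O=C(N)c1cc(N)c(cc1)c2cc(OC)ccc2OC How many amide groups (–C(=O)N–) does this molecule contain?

The amide motif appears at heavy-atom position 2 in the SMILES.
Other groups present: 2 ether, 1 primary amine.
Amide count: 1.

1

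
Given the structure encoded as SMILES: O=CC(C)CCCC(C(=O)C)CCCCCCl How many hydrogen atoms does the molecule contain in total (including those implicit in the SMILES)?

Walk through each heavy atom and fill implicit hydrogens from standard valence (C 4, N 3, O 2, S 2, halogen 1):
  atom 1: O, bond orders sum to 2 (valence 2) → 0 H
  atom 2: C, bond orders sum to 3 (valence 4) → 1 H
  atom 3: C, bond orders sum to 3 (valence 4) → 1 H
  atom 4: C, bond orders sum to 1 (valence 4) → 3 H
  atom 5: C, bond orders sum to 2 (valence 4) → 2 H
  atom 6: C, bond orders sum to 2 (valence 4) → 2 H
  atom 7: C, bond orders sum to 2 (valence 4) → 2 H
  atom 8: C, bond orders sum to 3 (valence 4) → 1 H
  atom 9: C, bond orders sum to 4 (valence 4) → 0 H
  atom 10: O, bond orders sum to 2 (valence 2) → 0 H
  atom 11: C, bond orders sum to 1 (valence 4) → 3 H
  atom 12: C, bond orders sum to 2 (valence 4) → 2 H
  atom 13: C, bond orders sum to 2 (valence 4) → 2 H
  atom 14: C, bond orders sum to 2 (valence 4) → 2 H
  atom 15: C, bond orders sum to 2 (valence 4) → 2 H
  atom 16: C, bond orders sum to 2 (valence 4) → 2 H
  atom 17: Cl (halogen, monovalent) → 0 H
Total hydrogens: 25.

25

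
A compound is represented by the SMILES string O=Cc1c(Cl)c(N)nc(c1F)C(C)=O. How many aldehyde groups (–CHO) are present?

1

The aldehyde motif appears at heavy-atom position 2 in the SMILES.
Other groups present: 1 ketone, 1 primary amine.
Aldehyde count: 1.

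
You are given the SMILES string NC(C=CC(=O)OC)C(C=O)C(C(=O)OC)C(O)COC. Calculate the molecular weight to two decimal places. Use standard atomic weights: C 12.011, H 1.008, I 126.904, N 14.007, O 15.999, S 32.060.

303.31 g/mol

First, the molecular formula is C13H21NO7 (counting implicit H from valence).
  C: 13 × 12.011 = 156.143
  H: 21 × 1.008 = 21.168
  N: 1 × 14.007 = 14.007
  O: 7 × 15.999 = 111.993
Sum: 13×12.011 + 21×1.008 + 1×14.007 + 7×15.999 = 303.311 → 303.31 g/mol.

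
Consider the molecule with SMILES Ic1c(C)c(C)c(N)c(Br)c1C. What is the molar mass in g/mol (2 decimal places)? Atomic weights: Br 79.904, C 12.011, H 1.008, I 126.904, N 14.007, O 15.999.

340.00 g/mol

First, the molecular formula is C9H11BrIN (counting implicit H from valence).
  Br: 1 × 79.904 = 79.904
  C: 9 × 12.011 = 108.099
  H: 11 × 1.008 = 11.088
  I: 1 × 126.904 = 126.904
  N: 1 × 14.007 = 14.007
Sum: 1×79.904 + 9×12.011 + 11×1.008 + 1×126.904 + 1×14.007 = 340.002 → 340.00 g/mol.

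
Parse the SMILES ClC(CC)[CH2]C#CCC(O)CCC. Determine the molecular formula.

Walk through each heavy atom and fill implicit hydrogens from standard valence (C 4, N 3, O 2, S 2, halogen 1):
  atom 1: Cl (halogen, monovalent) → 0 H
  atom 2: C, bond orders sum to 3 (valence 4) → 1 H
  atom 3: C, bond orders sum to 2 (valence 4) → 2 H
  atom 4: C, bond orders sum to 1 (valence 4) → 3 H
  atom 5: C with explicit H count 2
  atom 6: C, bond orders sum to 4 (valence 4) → 0 H
  atom 7: C, bond orders sum to 4 (valence 4) → 0 H
  atom 8: C, bond orders sum to 2 (valence 4) → 2 H
  atom 9: C, bond orders sum to 3 (valence 4) → 1 H
  atom 10: O, bond orders sum to 1 (valence 2) → 1 H
  atom 11: C, bond orders sum to 2 (valence 4) → 2 H
  atom 12: C, bond orders sum to 2 (valence 4) → 2 H
  atom 13: C, bond orders sum to 1 (valence 4) → 3 H
Totals → C:11, H:19, Cl:1, O:1.
In Hill order: C11H19ClO.

C11H19ClO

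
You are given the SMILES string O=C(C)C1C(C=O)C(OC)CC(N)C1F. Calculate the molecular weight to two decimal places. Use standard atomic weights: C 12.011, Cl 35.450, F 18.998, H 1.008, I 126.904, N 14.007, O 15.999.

217.24 g/mol

First, the molecular formula is C10H16FNO3 (counting implicit H from valence).
  C: 10 × 12.011 = 120.110
  F: 1 × 18.998 = 18.998
  H: 16 × 1.008 = 16.128
  N: 1 × 14.007 = 14.007
  O: 3 × 15.999 = 47.997
Sum: 10×12.011 + 1×18.998 + 16×1.008 + 1×14.007 + 3×15.999 = 217.240 → 217.24 g/mol.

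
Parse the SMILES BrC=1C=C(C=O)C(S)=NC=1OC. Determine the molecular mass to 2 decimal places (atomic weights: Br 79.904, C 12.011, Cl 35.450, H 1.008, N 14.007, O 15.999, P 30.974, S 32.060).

First, the molecular formula is C7H6BrNO2S (counting implicit H from valence).
  Br: 1 × 79.904 = 79.904
  C: 7 × 12.011 = 84.077
  H: 6 × 1.008 = 6.048
  N: 1 × 14.007 = 14.007
  O: 2 × 15.999 = 31.998
  S: 1 × 32.060 = 32.060
Sum: 1×79.904 + 7×12.011 + 6×1.008 + 1×14.007 + 2×15.999 + 1×32.060 = 248.094 → 248.09 g/mol.

248.09 g/mol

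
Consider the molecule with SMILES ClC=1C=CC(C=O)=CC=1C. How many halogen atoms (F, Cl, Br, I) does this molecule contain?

1

Halogen atoms appear at heavy-atom position 1 (1×Cl).
Other groups present: 1 aldehyde.
Halogen count: 1.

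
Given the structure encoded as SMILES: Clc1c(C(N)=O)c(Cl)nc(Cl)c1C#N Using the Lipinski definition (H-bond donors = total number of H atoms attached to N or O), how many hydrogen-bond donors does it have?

Donors: find every N or O and count the H atoms it carries.
  atom 5 (N): bond orders sum to 1 → 2 H
  atom 6 (O): bond orders sum to 2 → 0 H
  atom 9 (N): bond orders sum to 3 → 0 H
  atom 14 (N): bond orders sum to 3 → 0 H
Lipinski HBD = 2.

2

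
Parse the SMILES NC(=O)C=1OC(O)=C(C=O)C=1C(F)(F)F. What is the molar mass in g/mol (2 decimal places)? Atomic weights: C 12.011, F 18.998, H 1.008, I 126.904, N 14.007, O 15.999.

First, the molecular formula is C7H4F3NO4 (counting implicit H from valence).
  C: 7 × 12.011 = 84.077
  F: 3 × 18.998 = 56.994
  H: 4 × 1.008 = 4.032
  N: 1 × 14.007 = 14.007
  O: 4 × 15.999 = 63.996
Sum: 7×12.011 + 3×18.998 + 4×1.008 + 1×14.007 + 4×15.999 = 223.106 → 223.11 g/mol.

223.11 g/mol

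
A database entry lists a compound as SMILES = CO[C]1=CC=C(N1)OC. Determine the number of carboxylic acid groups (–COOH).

0

Scan the SMILES for the carboxylic acid motif — none present.
Groups that are present: 2 ether.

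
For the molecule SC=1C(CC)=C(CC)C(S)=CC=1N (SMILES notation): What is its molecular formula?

C10H15NS2

Walk through each heavy atom and fill implicit hydrogens from standard valence (C 4, N 3, O 2, S 2, halogen 1):
  atom 1: S, bond orders sum to 1 (valence 2) → 1 H
  atom 2: C, bond orders sum to 4 (valence 4) → 0 H
  atom 3: C, bond orders sum to 4 (valence 4) → 0 H
  atom 4: C, bond orders sum to 2 (valence 4) → 2 H
  atom 5: C, bond orders sum to 1 (valence 4) → 3 H
  atom 6: C, bond orders sum to 4 (valence 4) → 0 H
  atom 7: C, bond orders sum to 2 (valence 4) → 2 H
  atom 8: C, bond orders sum to 1 (valence 4) → 3 H
  atom 9: C, bond orders sum to 4 (valence 4) → 0 H
  atom 10: S, bond orders sum to 1 (valence 2) → 1 H
  atom 11: C, bond orders sum to 3 (valence 4) → 1 H
  atom 12: C, bond orders sum to 4 (valence 4) → 0 H
  atom 13: N, bond orders sum to 1 (valence 3) → 2 H
Totals → C:10, H:15, N:1, S:2.
In Hill order: C10H15NS2.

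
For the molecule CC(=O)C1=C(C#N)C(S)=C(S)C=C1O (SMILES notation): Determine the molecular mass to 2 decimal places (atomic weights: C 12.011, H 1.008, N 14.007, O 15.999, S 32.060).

225.28 g/mol

First, the molecular formula is C9H7NO2S2 (counting implicit H from valence).
  C: 9 × 12.011 = 108.099
  H: 7 × 1.008 = 7.056
  N: 1 × 14.007 = 14.007
  O: 2 × 15.999 = 31.998
  S: 2 × 32.060 = 64.120
Sum: 9×12.011 + 7×1.008 + 1×14.007 + 2×15.999 + 2×32.060 = 225.280 → 225.28 g/mol.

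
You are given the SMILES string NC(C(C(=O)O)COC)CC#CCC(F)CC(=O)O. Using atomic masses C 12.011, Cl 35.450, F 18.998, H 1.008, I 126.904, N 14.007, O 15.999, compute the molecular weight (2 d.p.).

First, the molecular formula is C12H18FNO5 (counting implicit H from valence).
  C: 12 × 12.011 = 144.132
  F: 1 × 18.998 = 18.998
  H: 18 × 1.008 = 18.144
  N: 1 × 14.007 = 14.007
  O: 5 × 15.999 = 79.995
Sum: 12×12.011 + 1×18.998 + 18×1.008 + 1×14.007 + 5×15.999 = 275.276 → 275.28 g/mol.

275.28 g/mol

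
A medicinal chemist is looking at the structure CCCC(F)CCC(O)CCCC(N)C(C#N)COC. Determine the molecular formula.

Walk through each heavy atom and fill implicit hydrogens from standard valence (C 4, N 3, O 2, S 2, halogen 1):
  atom 1: C, bond orders sum to 1 (valence 4) → 3 H
  atom 2: C, bond orders sum to 2 (valence 4) → 2 H
  atom 3: C, bond orders sum to 2 (valence 4) → 2 H
  atom 4: C, bond orders sum to 3 (valence 4) → 1 H
  atom 5: F (halogen, monovalent) → 0 H
  atom 6: C, bond orders sum to 2 (valence 4) → 2 H
  atom 7: C, bond orders sum to 2 (valence 4) → 2 H
  atom 8: C, bond orders sum to 3 (valence 4) → 1 H
  atom 9: O, bond orders sum to 1 (valence 2) → 1 H
  atom 10: C, bond orders sum to 2 (valence 4) → 2 H
  atom 11: C, bond orders sum to 2 (valence 4) → 2 H
  atom 12: C, bond orders sum to 2 (valence 4) → 2 H
  atom 13: C, bond orders sum to 3 (valence 4) → 1 H
  atom 14: N, bond orders sum to 1 (valence 3) → 2 H
  atom 15: C, bond orders sum to 3 (valence 4) → 1 H
  atom 16: C, bond orders sum to 4 (valence 4) → 0 H
  atom 17: N, bond orders sum to 3 (valence 3) → 0 H
  atom 18: C, bond orders sum to 2 (valence 4) → 2 H
  atom 19: O, bond orders sum to 2 (valence 2) → 0 H
  atom 20: C, bond orders sum to 1 (valence 4) → 3 H
Totals → C:15, H:29, F:1, N:2, O:2.
In Hill order: C15H29FN2O2.

C15H29FN2O2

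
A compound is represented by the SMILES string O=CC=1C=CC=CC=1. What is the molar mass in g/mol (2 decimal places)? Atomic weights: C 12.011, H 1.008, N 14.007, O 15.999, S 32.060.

106.12 g/mol

First, the molecular formula is C7H6O (counting implicit H from valence).
  C: 7 × 12.011 = 84.077
  H: 6 × 1.008 = 6.048
  O: 1 × 15.999 = 15.999
Sum: 7×12.011 + 6×1.008 + 1×15.999 = 106.124 → 106.12 g/mol.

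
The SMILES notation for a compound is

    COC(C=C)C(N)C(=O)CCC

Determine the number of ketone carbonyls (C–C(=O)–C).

1

The ketone motif appears at heavy-atom position 8 in the SMILES.
Other groups present: 1 alkene, 1 ether, 1 primary amine.
Ketone count: 1.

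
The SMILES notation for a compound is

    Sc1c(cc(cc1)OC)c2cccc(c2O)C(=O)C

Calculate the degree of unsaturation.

9

Molecular formula: C15H14O3S.
DoU = (2C + 2 + N − H − X) / 2, where X is the halogen count and O/S are ignored.
    = (2·15 + 2 + 0 − 14 − 0) / 2 = 18 / 2 = 9.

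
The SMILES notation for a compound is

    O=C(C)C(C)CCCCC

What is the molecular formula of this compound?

C9H18O

Walk through each heavy atom and fill implicit hydrogens from standard valence (C 4, N 3, O 2, S 2, halogen 1):
  atom 1: O, bond orders sum to 2 (valence 2) → 0 H
  atom 2: C, bond orders sum to 4 (valence 4) → 0 H
  atom 3: C, bond orders sum to 1 (valence 4) → 3 H
  atom 4: C, bond orders sum to 3 (valence 4) → 1 H
  atom 5: C, bond orders sum to 1 (valence 4) → 3 H
  atom 6: C, bond orders sum to 2 (valence 4) → 2 H
  atom 7: C, bond orders sum to 2 (valence 4) → 2 H
  atom 8: C, bond orders sum to 2 (valence 4) → 2 H
  atom 9: C, bond orders sum to 2 (valence 4) → 2 H
  atom 10: C, bond orders sum to 1 (valence 4) → 3 H
Totals → C:9, H:18, O:1.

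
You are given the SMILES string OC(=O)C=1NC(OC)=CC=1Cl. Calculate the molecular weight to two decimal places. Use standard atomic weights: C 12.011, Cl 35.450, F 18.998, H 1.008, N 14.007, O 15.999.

First, the molecular formula is C6H6ClNO3 (counting implicit H from valence).
  C: 6 × 12.011 = 72.066
  Cl: 1 × 35.450 = 35.450
  H: 6 × 1.008 = 6.048
  N: 1 × 14.007 = 14.007
  O: 3 × 15.999 = 47.997
Sum: 6×12.011 + 1×35.450 + 6×1.008 + 1×14.007 + 3×15.999 = 175.568 → 175.57 g/mol.

175.57 g/mol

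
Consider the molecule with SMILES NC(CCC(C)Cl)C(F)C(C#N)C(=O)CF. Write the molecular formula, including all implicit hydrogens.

Walk through each heavy atom and fill implicit hydrogens from standard valence (C 4, N 3, O 2, S 2, halogen 1):
  atom 1: N, bond orders sum to 1 (valence 3) → 2 H
  atom 2: C, bond orders sum to 3 (valence 4) → 1 H
  atom 3: C, bond orders sum to 2 (valence 4) → 2 H
  atom 4: C, bond orders sum to 2 (valence 4) → 2 H
  atom 5: C, bond orders sum to 3 (valence 4) → 1 H
  atom 6: C, bond orders sum to 1 (valence 4) → 3 H
  atom 7: Cl (halogen, monovalent) → 0 H
  atom 8: C, bond orders sum to 3 (valence 4) → 1 H
  atom 9: F (halogen, monovalent) → 0 H
  atom 10: C, bond orders sum to 3 (valence 4) → 1 H
  atom 11: C, bond orders sum to 4 (valence 4) → 0 H
  atom 12: N, bond orders sum to 3 (valence 3) → 0 H
  atom 13: C, bond orders sum to 4 (valence 4) → 0 H
  atom 14: O, bond orders sum to 2 (valence 2) → 0 H
  atom 15: C, bond orders sum to 2 (valence 4) → 2 H
  atom 16: F (halogen, monovalent) → 0 H
Totals → C:10, H:15, Cl:1, F:2, N:2, O:1.

C10H15ClF2N2O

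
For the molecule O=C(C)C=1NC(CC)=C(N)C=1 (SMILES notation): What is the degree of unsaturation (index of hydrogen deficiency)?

Molecular formula: C8H12N2O.
DoU = (2C + 2 + N − H − X) / 2, where X is the halogen count and O/S are ignored.
    = (2·8 + 2 + 2 − 12 − 0) / 2 = 8 / 2 = 4.

4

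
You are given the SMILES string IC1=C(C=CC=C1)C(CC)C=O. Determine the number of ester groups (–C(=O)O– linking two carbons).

0

Scan the SMILES for the ester motif — none present.
Groups that are present: 1 aldehyde.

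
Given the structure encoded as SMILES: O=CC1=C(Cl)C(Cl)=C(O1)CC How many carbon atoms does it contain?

7

Count every carbon token in the SMILES (each C, including those in ring-closure positions and inside branches).
Carbon count: 7.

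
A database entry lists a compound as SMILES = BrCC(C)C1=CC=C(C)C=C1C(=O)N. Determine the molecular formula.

Walk through each heavy atom and fill implicit hydrogens from standard valence (C 4, N 3, O 2, S 2, halogen 1):
  atom 1: Br (halogen, monovalent) → 0 H
  atom 2: C, bond orders sum to 2 (valence 4) → 2 H
  atom 3: C, bond orders sum to 3 (valence 4) → 1 H
  atom 4: C, bond orders sum to 1 (valence 4) → 3 H
  atom 5: C, bond orders sum to 4 (valence 4) → 0 H
  atom 6: C, bond orders sum to 3 (valence 4) → 1 H
  atom 7: C, bond orders sum to 3 (valence 4) → 1 H
  atom 8: C, bond orders sum to 4 (valence 4) → 0 H
  atom 9: C, bond orders sum to 1 (valence 4) → 3 H
  atom 10: C, bond orders sum to 3 (valence 4) → 1 H
  atom 11: C, bond orders sum to 4 (valence 4) → 0 H
  atom 12: C, bond orders sum to 4 (valence 4) → 0 H
  atom 13: O, bond orders sum to 2 (valence 2) → 0 H
  atom 14: N, bond orders sum to 1 (valence 3) → 2 H
Totals → C:11, H:14, Br:1, N:1, O:1.

C11H14BrNO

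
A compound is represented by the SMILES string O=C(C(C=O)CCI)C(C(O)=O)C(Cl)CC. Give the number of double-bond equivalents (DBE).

3

Degree of unsaturation = (number of rings) + (number of π bonds).
Ring closures in the SMILES: 0.
π bonds: 3 double bonds (each 1 DoU) → 3 DoU from unsaturation.
Total DoU = 0 + 3 = 3.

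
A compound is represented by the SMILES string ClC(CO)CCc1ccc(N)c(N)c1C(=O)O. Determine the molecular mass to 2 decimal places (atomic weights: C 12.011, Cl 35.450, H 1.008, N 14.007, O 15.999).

258.70 g/mol

First, the molecular formula is C11H15ClN2O3 (counting implicit H from valence).
  C: 11 × 12.011 = 132.121
  Cl: 1 × 35.450 = 35.450
  H: 15 × 1.008 = 15.120
  N: 2 × 14.007 = 28.014
  O: 3 × 15.999 = 47.997
Sum: 11×12.011 + 1×35.450 + 15×1.008 + 2×14.007 + 3×15.999 = 258.702 → 258.70 g/mol.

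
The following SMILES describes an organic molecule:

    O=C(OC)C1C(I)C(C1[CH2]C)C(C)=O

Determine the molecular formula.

Walk through each heavy atom and fill implicit hydrogens from standard valence (C 4, N 3, O 2, S 2, halogen 1):
  atom 1: O, bond orders sum to 2 (valence 2) → 0 H
  atom 2: C, bond orders sum to 4 (valence 4) → 0 H
  atom 3: O, bond orders sum to 2 (valence 2) → 0 H
  atom 4: C, bond orders sum to 1 (valence 4) → 3 H
  atom 5: C, bond orders sum to 3 (valence 4) → 1 H
  atom 6: C, bond orders sum to 3 (valence 4) → 1 H
  atom 7: I (halogen, monovalent) → 0 H
  atom 8: C, bond orders sum to 3 (valence 4) → 1 H
  atom 9: C, bond orders sum to 3 (valence 4) → 1 H
  atom 10: C with explicit H count 2
  atom 11: C, bond orders sum to 1 (valence 4) → 3 H
  atom 12: C, bond orders sum to 4 (valence 4) → 0 H
  atom 13: C, bond orders sum to 1 (valence 4) → 3 H
  atom 14: O, bond orders sum to 2 (valence 2) → 0 H
Totals → C:10, H:15, I:1, O:3.

C10H15IO3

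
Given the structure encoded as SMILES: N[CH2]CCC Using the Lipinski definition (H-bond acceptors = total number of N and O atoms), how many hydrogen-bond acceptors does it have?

N atoms: 1; O atoms: 0.
Lipinski HBA = 1 + 0 = 1.

1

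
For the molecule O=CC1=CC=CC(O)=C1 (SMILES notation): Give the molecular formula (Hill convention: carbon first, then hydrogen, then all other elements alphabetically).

Walk through each heavy atom and fill implicit hydrogens from standard valence (C 4, N 3, O 2, S 2, halogen 1):
  atom 1: O, bond orders sum to 2 (valence 2) → 0 H
  atom 2: C, bond orders sum to 3 (valence 4) → 1 H
  atom 3: C, bond orders sum to 4 (valence 4) → 0 H
  atom 4: C, bond orders sum to 3 (valence 4) → 1 H
  atom 5: C, bond orders sum to 3 (valence 4) → 1 H
  atom 6: C, bond orders sum to 3 (valence 4) → 1 H
  atom 7: C, bond orders sum to 4 (valence 4) → 0 H
  atom 8: O, bond orders sum to 1 (valence 2) → 1 H
  atom 9: C, bond orders sum to 3 (valence 4) → 1 H
Totals → C:7, H:6, O:2.
In Hill order: C7H6O2.

C7H6O2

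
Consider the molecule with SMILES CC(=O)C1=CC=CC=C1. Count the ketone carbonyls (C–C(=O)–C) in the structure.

1

The ketone motif appears at heavy-atom position 2 in the SMILES.
Ketone count: 1.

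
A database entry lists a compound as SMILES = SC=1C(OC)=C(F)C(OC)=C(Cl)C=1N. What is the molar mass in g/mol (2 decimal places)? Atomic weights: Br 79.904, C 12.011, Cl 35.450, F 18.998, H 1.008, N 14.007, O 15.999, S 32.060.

First, the molecular formula is C8H9ClFNO2S (counting implicit H from valence).
  C: 8 × 12.011 = 96.088
  Cl: 1 × 35.450 = 35.450
  F: 1 × 18.998 = 18.998
  H: 9 × 1.008 = 9.072
  N: 1 × 14.007 = 14.007
  O: 2 × 15.999 = 31.998
  S: 1 × 32.060 = 32.060
Sum: 8×12.011 + 1×35.450 + 1×18.998 + 9×1.008 + 1×14.007 + 2×15.999 + 1×32.060 = 237.673 → 237.67 g/mol.

237.67 g/mol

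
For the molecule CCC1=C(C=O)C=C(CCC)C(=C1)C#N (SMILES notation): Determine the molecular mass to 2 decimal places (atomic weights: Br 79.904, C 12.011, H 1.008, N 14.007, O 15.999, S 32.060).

First, the molecular formula is C13H15NO (counting implicit H from valence).
  C: 13 × 12.011 = 156.143
  H: 15 × 1.008 = 15.120
  N: 1 × 14.007 = 14.007
  O: 1 × 15.999 = 15.999
Sum: 13×12.011 + 15×1.008 + 1×14.007 + 1×15.999 = 201.269 → 201.27 g/mol.

201.27 g/mol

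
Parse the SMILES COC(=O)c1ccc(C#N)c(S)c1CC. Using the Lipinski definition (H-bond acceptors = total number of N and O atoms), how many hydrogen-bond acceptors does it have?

3

N atoms: 1; O atoms: 2.
Lipinski HBA = 1 + 2 = 3.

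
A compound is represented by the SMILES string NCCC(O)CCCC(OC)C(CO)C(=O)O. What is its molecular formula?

C11H23NO5

Walk through each heavy atom and fill implicit hydrogens from standard valence (C 4, N 3, O 2, S 2, halogen 1):
  atom 1: N, bond orders sum to 1 (valence 3) → 2 H
  atom 2: C, bond orders sum to 2 (valence 4) → 2 H
  atom 3: C, bond orders sum to 2 (valence 4) → 2 H
  atom 4: C, bond orders sum to 3 (valence 4) → 1 H
  atom 5: O, bond orders sum to 1 (valence 2) → 1 H
  atom 6: C, bond orders sum to 2 (valence 4) → 2 H
  atom 7: C, bond orders sum to 2 (valence 4) → 2 H
  atom 8: C, bond orders sum to 2 (valence 4) → 2 H
  atom 9: C, bond orders sum to 3 (valence 4) → 1 H
  atom 10: O, bond orders sum to 2 (valence 2) → 0 H
  atom 11: C, bond orders sum to 1 (valence 4) → 3 H
  atom 12: C, bond orders sum to 3 (valence 4) → 1 H
  atom 13: C, bond orders sum to 2 (valence 4) → 2 H
  atom 14: O, bond orders sum to 1 (valence 2) → 1 H
  atom 15: C, bond orders sum to 4 (valence 4) → 0 H
  atom 16: O, bond orders sum to 2 (valence 2) → 0 H
  atom 17: O, bond orders sum to 1 (valence 2) → 1 H
Totals → C:11, H:23, N:1, O:5.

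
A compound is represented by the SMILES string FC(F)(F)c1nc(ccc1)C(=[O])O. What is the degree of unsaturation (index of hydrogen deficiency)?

5

Molecular formula: C7H4F3NO2.
DoU = (2C + 2 + N − H − X) / 2, where X is the halogen count and O/S are ignored.
    = (2·7 + 2 + 1 − 4 − 3) / 2 = 10 / 2 = 5.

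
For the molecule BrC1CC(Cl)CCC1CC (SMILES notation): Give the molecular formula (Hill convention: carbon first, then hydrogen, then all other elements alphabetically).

C8H14BrCl

Walk through each heavy atom and fill implicit hydrogens from standard valence (C 4, N 3, O 2, S 2, halogen 1):
  atom 1: Br (halogen, monovalent) → 0 H
  atom 2: C, bond orders sum to 3 (valence 4) → 1 H
  atom 3: C, bond orders sum to 2 (valence 4) → 2 H
  atom 4: C, bond orders sum to 3 (valence 4) → 1 H
  atom 5: Cl (halogen, monovalent) → 0 H
  atom 6: C, bond orders sum to 2 (valence 4) → 2 H
  atom 7: C, bond orders sum to 2 (valence 4) → 2 H
  atom 8: C, bond orders sum to 3 (valence 4) → 1 H
  atom 9: C, bond orders sum to 2 (valence 4) → 2 H
  atom 10: C, bond orders sum to 1 (valence 4) → 3 H
Totals → C:8, H:14, Br:1, Cl:1.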